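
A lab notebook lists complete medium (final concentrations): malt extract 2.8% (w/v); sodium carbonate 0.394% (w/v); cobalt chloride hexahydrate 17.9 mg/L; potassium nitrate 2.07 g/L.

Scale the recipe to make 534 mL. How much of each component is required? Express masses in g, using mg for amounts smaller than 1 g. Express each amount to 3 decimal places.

Working volume: 534 mL = 0.534 L.
malt extract: 2.8% w/v = 28 g/L → 28 × 0.534 L = 14.952 g
sodium carbonate: 0.394% w/v = 3.94 g/L → 3.94 × 0.534 L = 2.104 g
cobalt chloride hexahydrate: 17.9 mg/L × 0.534 L = 9.559 mg
potassium nitrate: 2.07 g/L × 0.534 L = 1.105 g

malt extract 14.952 g; sodium carbonate 2.104 g; cobalt chloride hexahydrate 9.559 mg; potassium nitrate 1.105 g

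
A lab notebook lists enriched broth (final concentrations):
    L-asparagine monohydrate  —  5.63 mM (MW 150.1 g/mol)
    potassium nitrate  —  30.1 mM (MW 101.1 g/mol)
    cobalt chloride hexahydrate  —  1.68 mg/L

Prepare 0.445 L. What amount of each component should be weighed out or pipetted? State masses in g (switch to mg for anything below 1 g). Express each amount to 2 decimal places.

L-asparagine monohydrate 376.05 mg; potassium nitrate 1.35 g; cobalt chloride hexahydrate 0.75 mg

Working volume: 0.445 L.
L-asparagine monohydrate: 5.63 mmol/L × 150.1 mg/mmol × 0.445 L = 376.05 mg
potassium nitrate: 30.1 mmol/L × 101.1 g/mol × 0.445 L ÷ 1000 = 1.35 g
cobalt chloride hexahydrate: 1.68 mg/L × 0.445 L = 0.75 mg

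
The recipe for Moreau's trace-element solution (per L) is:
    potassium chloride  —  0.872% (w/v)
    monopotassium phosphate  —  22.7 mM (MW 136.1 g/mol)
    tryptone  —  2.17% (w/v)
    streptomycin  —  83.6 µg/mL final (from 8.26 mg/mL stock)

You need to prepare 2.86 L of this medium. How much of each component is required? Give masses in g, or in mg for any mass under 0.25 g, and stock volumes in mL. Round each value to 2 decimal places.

Scale factor relative to 1 L: 2.86.
potassium chloride: 0.872 g per 100 mL × 2860 mL ÷ 100 = 24.94 g
monopotassium phosphate: 22.7 mmol/L × 136.1 g/mol × 2.86 L ÷ 1000 = 8.84 g
tryptone: 2.17% w/v = 21.7 g/L → 21.7 × 2.86 L = 62.06 g
streptomycin: dilute stock: 83.6 µg/mL × 2860 mL ÷ 8260 µg/mL = 28.95 mL

potassium chloride 24.94 g; monopotassium phosphate 8.84 g; tryptone 62.06 g; streptomycin 28.95 mL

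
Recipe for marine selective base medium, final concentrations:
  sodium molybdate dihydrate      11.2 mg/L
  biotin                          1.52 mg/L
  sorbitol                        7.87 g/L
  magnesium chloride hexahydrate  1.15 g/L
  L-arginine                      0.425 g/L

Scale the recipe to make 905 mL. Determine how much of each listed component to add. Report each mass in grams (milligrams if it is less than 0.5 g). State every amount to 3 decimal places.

Working volume: 905 mL = 0.905 L.
sodium molybdate dihydrate: 11.2 mg/L × 0.905 L = 10.136 mg
biotin: 1.52 mg/L × 0.905 L = 1.376 mg
sorbitol: 7.87 g/L × 0.905 L = 7.122 g
magnesium chloride hexahydrate: 1.15 g/L × 0.905 L = 1.041 g
L-arginine: 0.425 g/L × 0.905 L = 0.384625 g = 384.625 mg

sodium molybdate dihydrate 10.136 mg; biotin 1.376 mg; sorbitol 7.122 g; magnesium chloride hexahydrate 1.041 g; L-arginine 384.625 mg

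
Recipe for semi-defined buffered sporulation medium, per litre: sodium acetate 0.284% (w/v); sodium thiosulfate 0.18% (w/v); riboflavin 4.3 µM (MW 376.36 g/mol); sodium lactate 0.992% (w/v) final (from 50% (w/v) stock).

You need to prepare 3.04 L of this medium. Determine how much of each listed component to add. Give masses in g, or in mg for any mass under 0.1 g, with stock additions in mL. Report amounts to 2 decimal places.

sodium acetate 8.63 g; sodium thiosulfate 5.47 g; riboflavin 4.92 mg; sodium lactate 60.31 mL

Scale factor relative to 1 L: 3.04.
sodium acetate: 0.284% w/v = 2.84 g/L → 2.84 × 3.04 L = 8.63 g
sodium thiosulfate: 0.18% w/v = 1.8 g/L → 1.8 × 3.04 L = 5.47 g
riboflavin: 4.3 µmol/L × 376.36 g/mol × 3.04 L ÷ 1000 = 4.92 mg
sodium lactate: dilute stock: 0.992% ÷ 50% × 3040 mL = 60.31 mL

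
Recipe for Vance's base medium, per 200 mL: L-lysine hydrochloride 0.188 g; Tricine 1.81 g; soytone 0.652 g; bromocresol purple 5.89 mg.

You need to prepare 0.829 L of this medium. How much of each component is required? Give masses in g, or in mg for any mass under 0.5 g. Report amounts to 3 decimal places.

L-lysine hydrochloride 0.779 g; Tricine 7.502 g; soytone 2.703 g; bromocresol purple 24.414 mg

Scale factor = 829 mL / 200 mL = 4.145.
L-lysine hydrochloride: 0.188 g × (829 mL / 200 mL) = 0.779 g
Tricine: 1.81 g × (829 mL / 200 mL) = 7.502 g
soytone: 0.652 g × (829 mL / 200 mL) = 2.703 g
bromocresol purple: 5.89 mg × (829 mL / 200 mL) = 24.414 mg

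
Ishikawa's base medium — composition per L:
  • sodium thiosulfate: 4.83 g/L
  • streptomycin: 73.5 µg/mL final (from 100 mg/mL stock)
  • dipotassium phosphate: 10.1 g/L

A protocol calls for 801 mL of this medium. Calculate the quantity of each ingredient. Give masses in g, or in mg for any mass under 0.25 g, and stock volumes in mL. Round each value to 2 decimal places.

sodium thiosulfate 3.87 g; streptomycin 0.59 mL; dipotassium phosphate 8.09 g

Scale factor relative to 1 L: 0.801.
sodium thiosulfate: 4.83 g/L × 0.801 L = 3.87 g
streptomycin: C1V1 = C2V2 → 73.5 µg/mL × 801 mL ÷ 100000 µg/mL = 0.59 mL
dipotassium phosphate: 10.1 g/L × 0.801 L = 8.09 g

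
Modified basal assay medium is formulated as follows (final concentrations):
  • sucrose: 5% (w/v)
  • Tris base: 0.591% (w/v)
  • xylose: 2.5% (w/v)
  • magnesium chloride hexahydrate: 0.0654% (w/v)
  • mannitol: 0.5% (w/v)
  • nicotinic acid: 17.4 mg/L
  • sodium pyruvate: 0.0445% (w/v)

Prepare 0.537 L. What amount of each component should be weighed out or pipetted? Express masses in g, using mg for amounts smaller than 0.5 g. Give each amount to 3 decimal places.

sucrose 26.850 g; Tris base 3.174 g; xylose 13.425 g; magnesium chloride hexahydrate 351.198 mg; mannitol 2.685 g; nicotinic acid 9.344 mg; sodium pyruvate 238.965 mg

Working volume: 0.537 L.
sucrose: 5 g per 100 mL × 537 mL ÷ 100 = 26.850 g
Tris base: 0.591 g per 100 mL × 537 mL ÷ 100 = 3.174 g
xylose: 2.5 g per 100 mL × 537 mL ÷ 100 = 13.425 g
magnesium chloride hexahydrate: 0.0654% w/v = 0.654 g/L → 0.654 × 0.537 L = 0.351198 g = 351.198 mg
mannitol: 0.5 g per 100 mL × 537 mL ÷ 100 = 2.685 g
nicotinic acid: 17.4 mg/L × 0.537 L = 9.344 mg
sodium pyruvate: 0.0445 g per 100 mL × 537 mL ÷ 100 = 0.238965 g = 238.965 mg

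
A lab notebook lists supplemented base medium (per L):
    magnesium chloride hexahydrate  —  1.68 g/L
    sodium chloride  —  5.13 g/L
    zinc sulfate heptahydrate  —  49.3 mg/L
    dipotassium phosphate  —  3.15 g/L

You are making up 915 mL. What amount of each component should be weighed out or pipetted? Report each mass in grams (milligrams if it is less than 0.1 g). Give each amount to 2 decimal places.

magnesium chloride hexahydrate 1.54 g; sodium chloride 4.69 g; zinc sulfate heptahydrate 45.11 mg; dipotassium phosphate 2.88 g

Target volume = 915 mL = 0.915 L.
magnesium chloride hexahydrate: 1.68 g/L × 0.915 L = 1.54 g
sodium chloride: 5.13 g/L × 0.915 L = 4.69 g
zinc sulfate heptahydrate: 49.3 mg/L × 0.915 L = 45.11 mg
dipotassium phosphate: 3.15 g/L × 0.915 L = 2.88 g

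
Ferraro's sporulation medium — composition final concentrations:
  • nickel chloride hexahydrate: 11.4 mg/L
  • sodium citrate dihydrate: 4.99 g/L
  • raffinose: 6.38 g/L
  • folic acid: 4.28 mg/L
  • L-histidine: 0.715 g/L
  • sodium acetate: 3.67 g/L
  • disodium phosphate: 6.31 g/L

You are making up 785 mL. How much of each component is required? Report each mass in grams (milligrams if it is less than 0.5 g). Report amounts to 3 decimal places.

nickel chloride hexahydrate 8.949 mg; sodium citrate dihydrate 3.917 g; raffinose 5.008 g; folic acid 3.360 mg; L-histidine 0.561 g; sodium acetate 2.881 g; disodium phosphate 4.953 g

Scale factor relative to 1 L: 0.785.
nickel chloride hexahydrate: 11.4 mg/L × 0.785 L = 8.949 mg
sodium citrate dihydrate: 4.99 g/L × 0.785 L = 3.917 g
raffinose: 6.38 g/L × 0.785 L = 5.008 g
folic acid: 4.28 mg/L × 0.785 L = 3.360 mg
L-histidine: 0.715 g/L × 0.785 L = 0.561 g
sodium acetate: 3.67 g/L × 0.785 L = 2.881 g
disodium phosphate: 6.31 g/L × 0.785 L = 4.953 g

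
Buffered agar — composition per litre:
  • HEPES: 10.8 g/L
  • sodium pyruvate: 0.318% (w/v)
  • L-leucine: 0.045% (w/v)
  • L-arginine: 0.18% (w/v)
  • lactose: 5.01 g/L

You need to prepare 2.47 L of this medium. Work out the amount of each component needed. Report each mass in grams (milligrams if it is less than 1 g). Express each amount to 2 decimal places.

HEPES 26.68 g; sodium pyruvate 7.85 g; L-leucine 1.11 g; L-arginine 4.45 g; lactose 12.37 g

Scale factor relative to 1 L: 2.47.
HEPES: 10.8 g/L × 2.47 L = 26.68 g
sodium pyruvate: 0.318 g per 100 mL × 2470 mL ÷ 100 = 7.85 g
L-leucine: 0.045% w/v = 0.45 g/L → 0.45 × 2.47 L = 1.11 g
L-arginine: 0.18% w/v = 1.8 g/L → 1.8 × 2.47 L = 4.45 g
lactose: 5.01 g/L × 2.47 L = 12.37 g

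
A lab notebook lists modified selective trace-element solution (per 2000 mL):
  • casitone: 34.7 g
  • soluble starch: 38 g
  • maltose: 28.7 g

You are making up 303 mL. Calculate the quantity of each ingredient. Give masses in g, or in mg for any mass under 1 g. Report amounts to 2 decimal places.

casitone 5.26 g; soluble starch 5.76 g; maltose 4.35 g

Scale factor = 303 mL / 2000 mL = 0.1515.
casitone: 34.7 g × (303 mL / 2000 mL) = 5.26 g
soluble starch: 38 g × (303 mL / 2000 mL) = 5.76 g
maltose: 28.7 g × (303 mL / 2000 mL) = 4.35 g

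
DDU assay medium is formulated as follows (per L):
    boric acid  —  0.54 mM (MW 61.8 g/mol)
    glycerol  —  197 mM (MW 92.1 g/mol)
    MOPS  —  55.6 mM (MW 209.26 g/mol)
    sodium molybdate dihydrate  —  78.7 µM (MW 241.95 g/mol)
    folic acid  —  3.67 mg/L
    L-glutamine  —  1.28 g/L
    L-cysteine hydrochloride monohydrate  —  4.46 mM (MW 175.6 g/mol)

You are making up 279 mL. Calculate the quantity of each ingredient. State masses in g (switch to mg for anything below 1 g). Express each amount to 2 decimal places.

boric acid 9.31 mg; glycerol 5.06 g; MOPS 3.25 g; sodium molybdate dihydrate 5.31 mg; folic acid 1.02 mg; L-glutamine 357.12 mg; L-cysteine hydrochloride monohydrate 218.51 mg

Scale factor relative to 1 L: 0.279.
boric acid: 0.54 mmol/L × 61.8 mg/mmol × 0.279 L = 9.31 mg
glycerol: 197 mmol/L × 92.1 g/mol × 0.279 L ÷ 1000 = 5.06 g
MOPS: 55.6 mmol/L × 209.26 g/mol × 0.279 L ÷ 1000 = 3.25 g
sodium molybdate dihydrate: 78.7 µmol/L × 241.95 g/mol × 0.279 L ÷ 1000 = 5.31 mg
folic acid: 3.67 mg/L × 0.279 L = 1.02 mg
L-glutamine: 1.28 g/L × 0.279 L = 0.35712 g = 357.12 mg
L-cysteine hydrochloride monohydrate: 4.46 mmol/L × 175.6 mg/mmol × 0.279 L = 218.51 mg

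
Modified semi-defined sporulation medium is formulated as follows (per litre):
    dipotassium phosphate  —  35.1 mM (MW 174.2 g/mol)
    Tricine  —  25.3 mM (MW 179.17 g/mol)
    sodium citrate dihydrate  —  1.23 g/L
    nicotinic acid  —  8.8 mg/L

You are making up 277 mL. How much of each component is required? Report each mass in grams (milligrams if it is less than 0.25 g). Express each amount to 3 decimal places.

Scale factor relative to 1 L: 0.277.
dipotassium phosphate: 35.1 mmol/L × 174.2 g/mol × 0.277 L ÷ 1000 = 1.694 g
Tricine: 25.3 mmol/L × 179.17 g/mol × 0.277 L ÷ 1000 = 1.256 g
sodium citrate dihydrate: 1.23 g/L × 0.277 L = 0.341 g
nicotinic acid: 8.8 mg/L × 0.277 L = 2.438 mg

dipotassium phosphate 1.694 g; Tricine 1.256 g; sodium citrate dihydrate 0.341 g; nicotinic acid 2.438 mg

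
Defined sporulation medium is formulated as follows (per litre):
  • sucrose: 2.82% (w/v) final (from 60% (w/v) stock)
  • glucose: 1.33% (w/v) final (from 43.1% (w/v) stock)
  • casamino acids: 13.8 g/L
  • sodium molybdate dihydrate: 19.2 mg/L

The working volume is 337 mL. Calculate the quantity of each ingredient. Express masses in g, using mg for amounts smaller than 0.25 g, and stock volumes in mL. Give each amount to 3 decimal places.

sucrose 15.839 mL; glucose 10.399 mL; casamino acids 4.651 g; sodium molybdate dihydrate 6.470 mg

Scale factor relative to 1 L: 0.337.
sucrose: C1V1 = C2V2 → 2.82% ÷ 60% × 337 mL = 15.839 mL
glucose: V = C2·V2/C1 = 1.33% ÷ 43.1% × 337 mL = 10.399 mL
casamino acids: 13.8 g/L × 0.337 L = 4.651 g
sodium molybdate dihydrate: 19.2 mg/L × 0.337 L = 6.470 mg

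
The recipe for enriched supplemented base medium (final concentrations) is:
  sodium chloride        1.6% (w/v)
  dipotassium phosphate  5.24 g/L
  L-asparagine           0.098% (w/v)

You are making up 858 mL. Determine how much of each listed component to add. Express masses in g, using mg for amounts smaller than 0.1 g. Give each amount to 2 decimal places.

Working volume: 858 mL = 0.858 L.
sodium chloride: 1.6% w/v = 16 g/L → 16 × 0.858 L = 13.73 g
dipotassium phosphate: 5.24 g/L × 0.858 L = 4.50 g
L-asparagine: 0.098% w/v = 0.98 g/L → 0.98 × 0.858 L = 0.84 g

sodium chloride 13.73 g; dipotassium phosphate 4.50 g; L-asparagine 0.84 g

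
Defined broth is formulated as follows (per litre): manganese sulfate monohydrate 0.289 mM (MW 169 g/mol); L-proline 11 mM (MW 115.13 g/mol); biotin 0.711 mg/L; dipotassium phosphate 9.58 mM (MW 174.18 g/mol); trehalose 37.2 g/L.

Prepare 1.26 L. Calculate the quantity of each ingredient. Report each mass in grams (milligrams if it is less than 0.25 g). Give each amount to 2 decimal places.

Scale factor relative to 1 L: 1.26.
manganese sulfate monohydrate: 0.289 mmol/L × 169 mg/mmol × 1.26 L = 61.54 mg
L-proline: 11 mmol/L × 115.13 g/mol × 1.26 L ÷ 1000 = 1.60 g
biotin: 0.711 mg/L × 1.26 L = 0.90 mg
dipotassium phosphate: 9.58 mmol/L × 174.18 g/mol × 1.26 L ÷ 1000 = 2.10 g
trehalose: 37.2 g/L × 1.26 L = 46.87 g

manganese sulfate monohydrate 61.54 mg; L-proline 1.60 g; biotin 0.90 mg; dipotassium phosphate 2.10 g; trehalose 46.87 g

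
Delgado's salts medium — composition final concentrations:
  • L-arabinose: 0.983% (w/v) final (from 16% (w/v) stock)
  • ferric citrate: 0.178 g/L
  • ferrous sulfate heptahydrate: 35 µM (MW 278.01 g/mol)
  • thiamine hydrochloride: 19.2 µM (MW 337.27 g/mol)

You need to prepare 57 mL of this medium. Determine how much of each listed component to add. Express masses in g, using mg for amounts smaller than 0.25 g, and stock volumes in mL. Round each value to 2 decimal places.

L-arabinose 3.50 mL; ferric citrate 10.15 mg; ferrous sulfate heptahydrate 0.55 mg; thiamine hydrochloride 0.37 mg

Target volume = 57 mL = 0.057 L.
L-arabinose: C1V1 = C2V2 → 0.983% ÷ 16% × 57 mL = 3.50 mL
ferric citrate: 0.178 g/L × 0.057 L = 0.010146 g = 10.15 mg
ferrous sulfate heptahydrate: 35 µmol/L × 278.01 g/mol × 0.057 L ÷ 1000 = 0.55 mg
thiamine hydrochloride: 19.2 µmol/L × 337.27 g/mol × 0.057 L ÷ 1000 = 0.37 mg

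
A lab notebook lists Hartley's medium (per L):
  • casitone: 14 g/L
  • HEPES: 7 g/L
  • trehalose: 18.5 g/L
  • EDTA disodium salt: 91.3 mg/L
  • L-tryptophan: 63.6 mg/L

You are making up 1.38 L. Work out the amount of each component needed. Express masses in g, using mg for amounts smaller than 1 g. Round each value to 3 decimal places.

Working volume: 1.38 L.
casitone: 14 g/L × 1.38 L = 19.320 g
HEPES: 7 g/L × 1.38 L = 9.660 g
trehalose: 18.5 g/L × 1.38 L = 25.530 g
EDTA disodium salt: 91.3 mg/L × 1.38 L = 125.994 mg
L-tryptophan: 63.6 mg/L × 1.38 L = 87.768 mg

casitone 19.320 g; HEPES 9.660 g; trehalose 25.530 g; EDTA disodium salt 125.994 mg; L-tryptophan 87.768 mg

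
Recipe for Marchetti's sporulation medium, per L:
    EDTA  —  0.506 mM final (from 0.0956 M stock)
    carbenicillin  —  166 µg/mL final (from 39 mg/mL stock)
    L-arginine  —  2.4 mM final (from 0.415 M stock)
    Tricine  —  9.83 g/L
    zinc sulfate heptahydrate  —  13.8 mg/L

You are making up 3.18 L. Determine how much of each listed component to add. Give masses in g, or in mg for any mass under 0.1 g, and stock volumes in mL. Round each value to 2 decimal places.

EDTA 16.83 mL; carbenicillin 13.54 mL; L-arginine 18.39 mL; Tricine 31.26 g; zinc sulfate heptahydrate 43.88 mg

Scale factor relative to 1 L: 3.18.
EDTA: dilute stock: 0.506 mM × 3180 mL ÷ 95.6 mM = 16.83 mL
carbenicillin: C1V1 = C2V2 → 166 µg/mL × 3180 mL ÷ 39000 µg/mL = 13.54 mL
L-arginine: V = C2·V2/C1 = 2.4 mM × 3180 mL ÷ 415 mM = 18.39 mL
Tricine: 9.83 g/L × 3.18 L = 31.26 g
zinc sulfate heptahydrate: 13.8 mg/L × 3.18 L = 43.88 mg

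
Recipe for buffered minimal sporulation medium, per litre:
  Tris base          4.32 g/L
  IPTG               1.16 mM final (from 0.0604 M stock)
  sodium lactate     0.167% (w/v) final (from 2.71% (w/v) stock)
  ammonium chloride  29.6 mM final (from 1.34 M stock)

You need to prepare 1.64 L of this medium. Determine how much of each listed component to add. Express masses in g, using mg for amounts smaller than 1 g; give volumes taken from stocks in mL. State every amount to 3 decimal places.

Tris base 7.085 g; IPTG 31.497 mL; sodium lactate 101.063 mL; ammonium chloride 36.227 mL

Working volume: 1.64 L.
Tris base: 4.32 g/L × 1.64 L = 7.085 g
IPTG: V = C2·V2/C1 = 1.16 mM × 1640 mL ÷ 60.4 mM = 31.497 mL
sodium lactate: V = C2·V2/C1 = 0.167% ÷ 2.71% × 1640 mL = 101.063 mL
ammonium chloride: V = C2·V2/C1 = 29.6 mM × 1640 mL ÷ 1340 mM = 36.227 mL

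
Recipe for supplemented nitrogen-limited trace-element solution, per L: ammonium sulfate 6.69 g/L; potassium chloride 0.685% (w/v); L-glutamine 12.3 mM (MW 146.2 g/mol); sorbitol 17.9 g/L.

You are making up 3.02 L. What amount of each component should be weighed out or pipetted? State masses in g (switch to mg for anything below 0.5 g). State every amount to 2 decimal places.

Working volume: 3.02 L.
ammonium sulfate: 6.69 g/L × 3.02 L = 20.20 g
potassium chloride: 0.685 g per 100 mL × 3020 mL ÷ 100 = 20.69 g
L-glutamine: 12.3 mmol/L × 146.2 g/mol × 3.02 L ÷ 1000 = 5.43 g
sorbitol: 17.9 g/L × 3.02 L = 54.06 g

ammonium sulfate 20.20 g; potassium chloride 20.69 g; L-glutamine 5.43 g; sorbitol 54.06 g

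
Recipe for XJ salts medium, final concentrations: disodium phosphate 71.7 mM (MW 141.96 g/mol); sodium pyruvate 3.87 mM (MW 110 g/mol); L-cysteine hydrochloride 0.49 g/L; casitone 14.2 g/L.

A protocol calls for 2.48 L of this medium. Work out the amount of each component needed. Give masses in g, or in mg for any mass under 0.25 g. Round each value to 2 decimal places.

disodium phosphate 25.24 g; sodium pyruvate 1.06 g; L-cysteine hydrochloride 1.22 g; casitone 35.22 g

Scale factor relative to 1 L: 2.48.
disodium phosphate: 71.7 mmol/L × 141.96 g/mol × 2.48 L ÷ 1000 = 25.24 g
sodium pyruvate: 3.87 mmol/L × 110 g/mol × 2.48 L ÷ 1000 = 1.06 g
L-cysteine hydrochloride: 0.49 g/L × 2.48 L = 1.22 g
casitone: 14.2 g/L × 2.48 L = 35.22 g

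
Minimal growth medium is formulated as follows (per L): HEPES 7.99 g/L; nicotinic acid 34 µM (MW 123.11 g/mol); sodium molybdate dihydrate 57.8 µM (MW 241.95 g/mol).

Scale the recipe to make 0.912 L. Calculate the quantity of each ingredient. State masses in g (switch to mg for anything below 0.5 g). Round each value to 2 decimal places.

Scale factor relative to 1 L: 0.912.
HEPES: 7.99 g/L × 0.912 L = 7.29 g
nicotinic acid: 34 µmol/L × 123.11 g/mol × 0.912 L ÷ 1000 = 3.82 mg
sodium molybdate dihydrate: 57.8 µmol/L × 241.95 g/mol × 0.912 L ÷ 1000 = 12.75 mg

HEPES 7.29 g; nicotinic acid 3.82 mg; sodium molybdate dihydrate 12.75 mg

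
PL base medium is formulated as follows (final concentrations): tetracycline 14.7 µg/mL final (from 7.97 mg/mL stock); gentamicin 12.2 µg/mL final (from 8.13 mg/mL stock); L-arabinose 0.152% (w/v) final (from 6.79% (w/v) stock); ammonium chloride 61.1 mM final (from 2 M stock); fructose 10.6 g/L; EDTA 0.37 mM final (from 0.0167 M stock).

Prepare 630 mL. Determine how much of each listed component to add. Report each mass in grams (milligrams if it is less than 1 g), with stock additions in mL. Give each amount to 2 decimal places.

Scale factor relative to 1 L: 0.63.
tetracycline: C1V1 = C2V2 → 14.7 µg/mL × 630 mL ÷ 7970 µg/mL = 1.16 mL
gentamicin: C1V1 = C2V2 → 12.2 µg/mL × 630 mL ÷ 8130 µg/mL = 0.95 mL
L-arabinose: C1V1 = C2V2 → 0.152% ÷ 6.79% × 630 mL = 14.10 mL
ammonium chloride: dilute stock: 61.1 mM × 630 mL ÷ 2000 mM = 19.25 mL
fructose: 10.6 g/L × 0.63 L = 6.68 g
EDTA: V = C2·V2/C1 = 0.37 mM × 630 mL ÷ 16.7 mM = 13.96 mL

tetracycline 1.16 mL; gentamicin 0.95 mL; L-arabinose 14.10 mL; ammonium chloride 19.25 mL; fructose 6.68 g; EDTA 13.96 mL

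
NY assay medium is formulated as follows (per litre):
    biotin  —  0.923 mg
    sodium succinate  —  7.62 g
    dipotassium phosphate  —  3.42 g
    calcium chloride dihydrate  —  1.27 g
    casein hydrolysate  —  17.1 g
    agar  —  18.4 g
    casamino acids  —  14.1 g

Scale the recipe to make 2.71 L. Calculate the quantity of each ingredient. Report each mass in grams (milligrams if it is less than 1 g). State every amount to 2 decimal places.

biotin 2.50 mg; sodium succinate 20.65 g; dipotassium phosphate 9.27 g; calcium chloride dihydrate 3.44 g; casein hydrolysate 46.34 g; agar 49.86 g; casamino acids 38.21 g

Ratio of target to recipe volume: 2710 / 1000 = 2.71.
biotin: 0.923 mg × (2710 mL / 1000 mL) = 2.50 mg
sodium succinate: 7.62 g × (2710 mL / 1000 mL) = 20.65 g
dipotassium phosphate: 3.42 g × (2710 mL / 1000 mL) = 9.27 g
calcium chloride dihydrate: 1.27 g × (2710 mL / 1000 mL) = 3.44 g
casein hydrolysate: 17.1 g × (2710 mL / 1000 mL) = 46.34 g
agar: 18.4 g × (2710 mL / 1000 mL) = 49.86 g
casamino acids: 14.1 g × (2710 mL / 1000 mL) = 38.21 g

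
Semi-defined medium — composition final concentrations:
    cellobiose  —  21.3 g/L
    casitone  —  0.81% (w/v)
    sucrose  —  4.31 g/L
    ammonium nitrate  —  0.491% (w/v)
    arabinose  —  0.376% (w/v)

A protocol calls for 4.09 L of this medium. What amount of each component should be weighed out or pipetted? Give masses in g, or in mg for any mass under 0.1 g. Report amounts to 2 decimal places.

cellobiose 87.12 g; casitone 33.13 g; sucrose 17.63 g; ammonium nitrate 20.08 g; arabinose 15.38 g

Working volume: 4.09 L.
cellobiose: 21.3 g/L × 4.09 L = 87.12 g
casitone: 0.81 g per 100 mL × 4090 mL ÷ 100 = 33.13 g
sucrose: 4.31 g/L × 4.09 L = 17.63 g
ammonium nitrate: 0.491 g per 100 mL × 4090 mL ÷ 100 = 20.08 g
arabinose: 0.376 g per 100 mL × 4090 mL ÷ 100 = 15.38 g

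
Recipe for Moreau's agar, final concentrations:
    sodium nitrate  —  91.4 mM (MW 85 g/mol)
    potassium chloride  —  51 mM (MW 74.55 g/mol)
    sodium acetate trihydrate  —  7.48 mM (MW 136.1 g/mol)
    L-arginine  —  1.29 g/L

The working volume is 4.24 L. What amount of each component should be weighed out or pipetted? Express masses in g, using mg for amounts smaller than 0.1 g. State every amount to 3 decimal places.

Working volume: 4.24 L.
sodium nitrate: 91.4 mmol/L × 85 g/mol × 4.24 L ÷ 1000 = 32.941 g
potassium chloride: 51 mmol/L × 74.55 g/mol × 4.24 L ÷ 1000 = 16.121 g
sodium acetate trihydrate: 7.48 mmol/L × 136.1 g/mol × 4.24 L ÷ 1000 = 4.316 g
L-arginine: 1.29 g/L × 4.24 L = 5.470 g

sodium nitrate 32.941 g; potassium chloride 16.121 g; sodium acetate trihydrate 4.316 g; L-arginine 5.470 g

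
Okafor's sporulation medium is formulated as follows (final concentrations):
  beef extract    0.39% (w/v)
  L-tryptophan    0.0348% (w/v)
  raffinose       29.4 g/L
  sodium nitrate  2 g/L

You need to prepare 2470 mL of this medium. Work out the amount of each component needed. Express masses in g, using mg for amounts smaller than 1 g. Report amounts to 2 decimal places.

Working volume: 2470 mL = 2.47 L.
beef extract: 0.39% w/v = 3.9 g/L → 3.9 × 2.47 L = 9.63 g
L-tryptophan: 0.0348 g per 100 mL × 2470 mL ÷ 100 = 0.85956 g = 859.56 mg
raffinose: 29.4 g/L × 2.47 L = 72.62 g
sodium nitrate: 2 g/L × 2.47 L = 4.94 g

beef extract 9.63 g; L-tryptophan 859.56 mg; raffinose 72.62 g; sodium nitrate 4.94 g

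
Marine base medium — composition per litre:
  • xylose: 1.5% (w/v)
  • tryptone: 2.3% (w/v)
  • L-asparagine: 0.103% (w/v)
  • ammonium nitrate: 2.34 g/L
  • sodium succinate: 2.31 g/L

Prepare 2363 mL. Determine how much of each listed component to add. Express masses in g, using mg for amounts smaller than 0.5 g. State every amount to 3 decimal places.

Target volume = 2363 mL = 2.363 L.
xylose: 1.5% w/v = 15 g/L → 15 × 2.363 L = 35.445 g
tryptone: 2.3 g per 100 mL × 2363 mL ÷ 100 = 54.349 g
L-asparagine: 0.103 g per 100 mL × 2363 mL ÷ 100 = 2.434 g
ammonium nitrate: 2.34 g/L × 2.363 L = 5.529 g
sodium succinate: 2.31 g/L × 2.363 L = 5.459 g

xylose 35.445 g; tryptone 54.349 g; L-asparagine 2.434 g; ammonium nitrate 5.529 g; sodium succinate 5.459 g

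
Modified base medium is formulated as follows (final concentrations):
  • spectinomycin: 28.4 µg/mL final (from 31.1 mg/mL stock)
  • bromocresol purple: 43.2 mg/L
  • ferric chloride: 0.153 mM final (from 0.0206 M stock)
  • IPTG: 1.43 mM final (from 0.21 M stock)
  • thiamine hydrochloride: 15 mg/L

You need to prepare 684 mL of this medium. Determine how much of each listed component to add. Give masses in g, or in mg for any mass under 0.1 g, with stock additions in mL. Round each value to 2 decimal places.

spectinomycin 0.62 mL; bromocresol purple 29.55 mg; ferric chloride 5.08 mL; IPTG 4.66 mL; thiamine hydrochloride 10.26 mg

Scale factor relative to 1 L: 0.684.
spectinomycin: C1V1 = C2V2 → 28.4 µg/mL × 684 mL ÷ 31100 µg/mL = 0.62 mL
bromocresol purple: 43.2 mg/L × 0.684 L = 29.55 mg
ferric chloride: V = C2·V2/C1 = 0.153 mM × 684 mL ÷ 20.6 mM = 5.08 mL
IPTG: V = C2·V2/C1 = 1.43 mM × 684 mL ÷ 210 mM = 4.66 mL
thiamine hydrochloride: 15 mg/L × 0.684 L = 10.26 mg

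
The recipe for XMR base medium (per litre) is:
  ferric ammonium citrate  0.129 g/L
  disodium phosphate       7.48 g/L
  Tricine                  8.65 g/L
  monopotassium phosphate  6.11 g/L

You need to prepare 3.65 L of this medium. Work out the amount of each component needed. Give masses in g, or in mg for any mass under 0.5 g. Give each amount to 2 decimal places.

ferric ammonium citrate 470.85 mg; disodium phosphate 27.30 g; Tricine 31.57 g; monopotassium phosphate 22.30 g

Working volume: 3.65 L.
ferric ammonium citrate: 0.129 g/L × 3.65 L = 0.47085 g = 470.85 mg
disodium phosphate: 7.48 g/L × 3.65 L = 27.30 g
Tricine: 8.65 g/L × 3.65 L = 31.57 g
monopotassium phosphate: 6.11 g/L × 3.65 L = 22.30 g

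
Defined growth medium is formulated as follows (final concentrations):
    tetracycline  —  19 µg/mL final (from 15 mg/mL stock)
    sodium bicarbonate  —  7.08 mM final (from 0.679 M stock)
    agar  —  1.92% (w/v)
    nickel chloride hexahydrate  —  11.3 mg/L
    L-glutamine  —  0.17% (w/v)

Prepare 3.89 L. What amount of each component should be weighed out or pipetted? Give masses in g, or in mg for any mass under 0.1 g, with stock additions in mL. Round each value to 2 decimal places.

Scale factor relative to 1 L: 3.89.
tetracycline: dilute stock: 19 µg/mL × 3890 mL ÷ 15000 µg/mL = 4.93 mL
sodium bicarbonate: V = C2·V2/C1 = 7.08 mM × 3890 mL ÷ 679 mM = 40.56 mL
agar: 1.92 g per 100 mL × 3890 mL ÷ 100 = 74.69 g
nickel chloride hexahydrate: 11.3 mg/L × 3.89 L = 43.96 mg
L-glutamine: 0.17 g per 100 mL × 3890 mL ÷ 100 = 6.61 g

tetracycline 4.93 mL; sodium bicarbonate 40.56 mL; agar 74.69 g; nickel chloride hexahydrate 43.96 mg; L-glutamine 6.61 g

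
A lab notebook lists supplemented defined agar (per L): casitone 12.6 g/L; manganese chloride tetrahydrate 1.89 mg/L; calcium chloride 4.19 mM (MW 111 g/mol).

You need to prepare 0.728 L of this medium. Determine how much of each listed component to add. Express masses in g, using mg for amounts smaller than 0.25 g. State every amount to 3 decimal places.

casitone 9.173 g; manganese chloride tetrahydrate 1.376 mg; calcium chloride 0.339 g

Working volume: 0.728 L.
casitone: 12.6 g/L × 0.728 L = 9.173 g
manganese chloride tetrahydrate: 1.89 mg/L × 0.728 L = 1.376 mg
calcium chloride: 4.19 mmol/L × 111 g/mol × 0.728 L ÷ 1000 = 0.339 g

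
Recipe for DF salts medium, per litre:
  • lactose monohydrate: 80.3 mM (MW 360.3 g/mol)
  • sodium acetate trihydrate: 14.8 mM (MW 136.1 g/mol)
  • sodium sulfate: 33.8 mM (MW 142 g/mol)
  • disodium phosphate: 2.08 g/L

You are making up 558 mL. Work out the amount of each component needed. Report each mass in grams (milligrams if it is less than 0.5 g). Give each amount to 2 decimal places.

lactose monohydrate 16.14 g; sodium acetate trihydrate 1.12 g; sodium sulfate 2.68 g; disodium phosphate 1.16 g

Working volume: 558 mL = 0.558 L.
lactose monohydrate: 80.3 mmol/L × 360.3 g/mol × 0.558 L ÷ 1000 = 16.14 g
sodium acetate trihydrate: 14.8 mmol/L × 136.1 g/mol × 0.558 L ÷ 1000 = 1.12 g
sodium sulfate: 33.8 mmol/L × 142 g/mol × 0.558 L ÷ 1000 = 2.68 g
disodium phosphate: 2.08 g/L × 0.558 L = 1.16 g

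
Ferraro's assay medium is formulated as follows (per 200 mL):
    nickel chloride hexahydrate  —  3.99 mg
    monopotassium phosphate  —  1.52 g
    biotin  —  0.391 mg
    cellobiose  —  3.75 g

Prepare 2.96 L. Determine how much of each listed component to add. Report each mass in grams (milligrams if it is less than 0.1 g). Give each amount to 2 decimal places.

nickel chloride hexahydrate 59.05 mg; monopotassium phosphate 22.50 g; biotin 5.79 mg; cellobiose 55.50 g

Scale factor = 2960 mL / 200 mL = 14.8.
nickel chloride hexahydrate: 3.99 mg × (2960 mL / 200 mL) = 59.05 mg
monopotassium phosphate: 1.52 g × (2960 mL / 200 mL) = 22.50 g
biotin: 0.391 mg × (2960 mL / 200 mL) = 5.79 mg
cellobiose: 3.75 g × (2960 mL / 200 mL) = 55.50 g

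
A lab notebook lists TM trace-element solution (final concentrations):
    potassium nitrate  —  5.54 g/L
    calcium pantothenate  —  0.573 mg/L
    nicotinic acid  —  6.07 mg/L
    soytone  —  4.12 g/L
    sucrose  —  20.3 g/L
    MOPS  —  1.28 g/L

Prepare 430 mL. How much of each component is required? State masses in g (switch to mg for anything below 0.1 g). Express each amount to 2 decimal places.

potassium nitrate 2.38 g; calcium pantothenate 0.25 mg; nicotinic acid 2.61 mg; soytone 1.77 g; sucrose 8.73 g; MOPS 0.55 g

Target volume = 430 mL = 0.43 L.
potassium nitrate: 5.54 g/L × 0.43 L = 2.38 g
calcium pantothenate: 0.573 mg/L × 0.43 L = 0.25 mg
nicotinic acid: 6.07 mg/L × 0.43 L = 2.61 mg
soytone: 4.12 g/L × 0.43 L = 1.77 g
sucrose: 20.3 g/L × 0.43 L = 8.73 g
MOPS: 1.28 g/L × 0.43 L = 0.55 g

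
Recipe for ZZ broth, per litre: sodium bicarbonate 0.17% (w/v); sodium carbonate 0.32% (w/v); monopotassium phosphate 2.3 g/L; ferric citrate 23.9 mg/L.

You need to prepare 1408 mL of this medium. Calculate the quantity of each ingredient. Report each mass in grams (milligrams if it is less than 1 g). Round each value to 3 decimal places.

sodium bicarbonate 2.394 g; sodium carbonate 4.506 g; monopotassium phosphate 3.238 g; ferric citrate 33.651 mg

Scale factor relative to 1 L: 1.408.
sodium bicarbonate: 0.17% w/v = 1.7 g/L → 1.7 × 1.408 L = 2.394 g
sodium carbonate: 0.32% w/v = 3.2 g/L → 3.2 × 1.408 L = 4.506 g
monopotassium phosphate: 2.3 g/L × 1.408 L = 3.238 g
ferric citrate: 23.9 mg/L × 1.408 L = 33.651 mg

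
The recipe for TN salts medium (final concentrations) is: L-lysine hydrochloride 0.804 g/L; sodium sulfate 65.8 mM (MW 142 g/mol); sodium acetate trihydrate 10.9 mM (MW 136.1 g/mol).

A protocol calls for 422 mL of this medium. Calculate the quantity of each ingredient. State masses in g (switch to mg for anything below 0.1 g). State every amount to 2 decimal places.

L-lysine hydrochloride 0.34 g; sodium sulfate 3.94 g; sodium acetate trihydrate 0.63 g

Scale factor relative to 1 L: 0.422.
L-lysine hydrochloride: 0.804 g/L × 0.422 L = 0.34 g
sodium sulfate: 65.8 mmol/L × 142 g/mol × 0.422 L ÷ 1000 = 3.94 g
sodium acetate trihydrate: 10.9 mmol/L × 136.1 g/mol × 0.422 L ÷ 1000 = 0.63 g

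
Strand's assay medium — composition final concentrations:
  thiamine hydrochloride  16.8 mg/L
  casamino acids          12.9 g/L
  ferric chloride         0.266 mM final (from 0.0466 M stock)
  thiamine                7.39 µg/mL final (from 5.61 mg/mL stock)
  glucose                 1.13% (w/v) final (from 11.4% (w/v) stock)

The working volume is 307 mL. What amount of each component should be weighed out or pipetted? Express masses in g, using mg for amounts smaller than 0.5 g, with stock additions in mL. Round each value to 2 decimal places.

thiamine hydrochloride 5.16 mg; casamino acids 3.96 g; ferric chloride 1.75 mL; thiamine 0.40 mL; glucose 30.43 mL

Target volume = 307 mL = 0.307 L.
thiamine hydrochloride: 16.8 mg/L × 0.307 L = 5.16 mg
casamino acids: 12.9 g/L × 0.307 L = 3.96 g
ferric chloride: C1V1 = C2V2 → 0.266 mM × 307 mL ÷ 46.6 mM = 1.75 mL
thiamine: C1V1 = C2V2 → 7.39 µg/mL × 307 mL ÷ 5610 µg/mL = 0.40 mL
glucose: V = C2·V2/C1 = 1.13% ÷ 11.4% × 307 mL = 30.43 mL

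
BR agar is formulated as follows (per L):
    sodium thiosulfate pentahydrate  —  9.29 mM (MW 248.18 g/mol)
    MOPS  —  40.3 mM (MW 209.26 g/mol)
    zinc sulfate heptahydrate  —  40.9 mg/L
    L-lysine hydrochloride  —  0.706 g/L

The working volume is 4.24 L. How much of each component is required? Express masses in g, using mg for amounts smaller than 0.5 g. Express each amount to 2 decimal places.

sodium thiosulfate pentahydrate 9.78 g; MOPS 35.76 g; zinc sulfate heptahydrate 173.42 mg; L-lysine hydrochloride 2.99 g

Scale factor relative to 1 L: 4.24.
sodium thiosulfate pentahydrate: 9.29 mmol/L × 248.18 g/mol × 4.24 L ÷ 1000 = 9.78 g
MOPS: 40.3 mmol/L × 209.26 g/mol × 4.24 L ÷ 1000 = 35.76 g
zinc sulfate heptahydrate: 40.9 mg/L × 4.24 L = 173.42 mg
L-lysine hydrochloride: 0.706 g/L × 4.24 L = 2.99 g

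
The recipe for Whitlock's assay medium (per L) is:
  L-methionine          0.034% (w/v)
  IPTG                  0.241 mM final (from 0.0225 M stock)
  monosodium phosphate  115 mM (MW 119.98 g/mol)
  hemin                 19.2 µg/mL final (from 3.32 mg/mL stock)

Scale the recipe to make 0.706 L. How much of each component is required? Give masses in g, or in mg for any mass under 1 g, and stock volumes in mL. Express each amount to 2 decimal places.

Scale factor relative to 1 L: 0.706.
L-methionine: 0.034 g per 100 mL × 706 mL ÷ 100 = 0.24004 g = 240.04 mg
IPTG: C1V1 = C2V2 → 0.241 mM × 706 mL ÷ 22.5 mM = 7.56 mL
monosodium phosphate: 115 mmol/L × 119.98 g/mol × 0.706 L ÷ 1000 = 9.74 g
hemin: C1V1 = C2V2 → 19.2 µg/mL × 706 mL ÷ 3320 µg/mL = 4.08 mL

L-methionine 240.04 mg; IPTG 7.56 mL; monosodium phosphate 9.74 g; hemin 4.08 mL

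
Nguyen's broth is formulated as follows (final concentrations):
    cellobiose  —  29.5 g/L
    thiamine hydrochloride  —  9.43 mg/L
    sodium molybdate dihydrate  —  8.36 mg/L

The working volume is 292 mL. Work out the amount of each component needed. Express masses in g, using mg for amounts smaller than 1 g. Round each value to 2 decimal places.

cellobiose 8.61 g; thiamine hydrochloride 2.75 mg; sodium molybdate dihydrate 2.44 mg

Target volume = 292 mL = 0.292 L.
cellobiose: 29.5 g/L × 0.292 L = 8.61 g
thiamine hydrochloride: 9.43 mg/L × 0.292 L = 2.75 mg
sodium molybdate dihydrate: 8.36 mg/L × 0.292 L = 2.44 mg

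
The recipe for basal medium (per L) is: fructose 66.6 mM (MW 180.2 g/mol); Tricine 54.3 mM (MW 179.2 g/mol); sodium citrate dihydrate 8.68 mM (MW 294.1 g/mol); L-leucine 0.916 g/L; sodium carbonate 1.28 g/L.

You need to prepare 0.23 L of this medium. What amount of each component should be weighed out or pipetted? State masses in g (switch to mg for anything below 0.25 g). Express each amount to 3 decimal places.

Working volume: 0.23 L.
fructose: 66.6 mmol/L × 180.2 g/mol × 0.23 L ÷ 1000 = 2.760 g
Tricine: 54.3 mmol/L × 179.2 g/mol × 0.23 L ÷ 1000 = 2.238 g
sodium citrate dihydrate: 8.68 mmol/L × 294.1 g/mol × 0.23 L ÷ 1000 = 0.587 g
L-leucine: 0.916 g/L × 0.23 L = 0.21068 g = 210.680 mg
sodium carbonate: 1.28 g/L × 0.23 L = 0.294 g

fructose 2.760 g; Tricine 2.238 g; sodium citrate dihydrate 0.587 g; L-leucine 210.680 mg; sodium carbonate 0.294 g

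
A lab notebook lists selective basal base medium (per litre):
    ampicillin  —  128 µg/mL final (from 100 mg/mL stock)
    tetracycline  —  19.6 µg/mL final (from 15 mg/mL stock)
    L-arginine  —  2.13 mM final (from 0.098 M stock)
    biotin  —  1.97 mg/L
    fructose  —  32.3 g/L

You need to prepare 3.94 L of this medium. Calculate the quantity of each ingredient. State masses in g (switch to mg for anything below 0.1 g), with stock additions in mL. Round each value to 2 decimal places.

Scale factor relative to 1 L: 3.94.
ampicillin: V = C2·V2/C1 = 128 µg/mL × 3940 mL ÷ 100000 µg/mL = 5.04 mL
tetracycline: dilute stock: 19.6 µg/mL × 3940 mL ÷ 15000 µg/mL = 5.15 mL
L-arginine: dilute stock: 2.13 mM × 3940 mL ÷ 98 mM = 85.63 mL
biotin: 1.97 mg/L × 3.94 L = 7.76 mg
fructose: 32.3 g/L × 3.94 L = 127.26 g

ampicillin 5.04 mL; tetracycline 5.15 mL; L-arginine 85.63 mL; biotin 7.76 mg; fructose 127.26 g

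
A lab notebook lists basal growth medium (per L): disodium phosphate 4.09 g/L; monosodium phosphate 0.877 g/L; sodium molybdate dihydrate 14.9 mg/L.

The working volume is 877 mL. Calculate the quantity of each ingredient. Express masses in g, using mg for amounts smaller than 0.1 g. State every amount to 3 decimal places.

disodium phosphate 3.587 g; monosodium phosphate 0.769 g; sodium molybdate dihydrate 13.067 mg

Working volume: 877 mL = 0.877 L.
disodium phosphate: 4.09 g/L × 0.877 L = 3.587 g
monosodium phosphate: 0.877 g/L × 0.877 L = 0.769 g
sodium molybdate dihydrate: 14.9 mg/L × 0.877 L = 13.067 mg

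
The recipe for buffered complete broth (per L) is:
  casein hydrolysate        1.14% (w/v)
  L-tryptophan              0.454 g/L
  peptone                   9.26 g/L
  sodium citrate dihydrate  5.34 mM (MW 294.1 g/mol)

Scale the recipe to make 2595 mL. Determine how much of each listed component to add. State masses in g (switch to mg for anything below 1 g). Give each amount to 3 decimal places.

Target volume = 2595 mL = 2.595 L.
casein hydrolysate: 1.14% w/v = 11.4 g/L → 11.4 × 2.595 L = 29.583 g
L-tryptophan: 0.454 g/L × 2.595 L = 1.178 g
peptone: 9.26 g/L × 2.595 L = 24.030 g
sodium citrate dihydrate: 5.34 mmol/L × 294.1 g/mol × 2.595 L ÷ 1000 = 4.075 g

casein hydrolysate 29.583 g; L-tryptophan 1.178 g; peptone 24.030 g; sodium citrate dihydrate 4.075 g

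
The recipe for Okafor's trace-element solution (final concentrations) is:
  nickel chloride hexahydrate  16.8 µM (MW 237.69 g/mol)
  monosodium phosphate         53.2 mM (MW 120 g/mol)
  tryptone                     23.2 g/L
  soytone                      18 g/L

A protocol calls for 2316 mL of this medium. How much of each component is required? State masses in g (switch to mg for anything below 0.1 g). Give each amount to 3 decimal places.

Working volume: 2316 mL = 2.316 L.
nickel chloride hexahydrate: 16.8 µmol/L × 237.69 g/mol × 2.316 L ÷ 1000 = 9.248 mg
monosodium phosphate: 53.2 mmol/L × 120 g/mol × 2.316 L ÷ 1000 = 14.785 g
tryptone: 23.2 g/L × 2.316 L = 53.731 g
soytone: 18 g/L × 2.316 L = 41.688 g

nickel chloride hexahydrate 9.248 mg; monosodium phosphate 14.785 g; tryptone 53.731 g; soytone 41.688 g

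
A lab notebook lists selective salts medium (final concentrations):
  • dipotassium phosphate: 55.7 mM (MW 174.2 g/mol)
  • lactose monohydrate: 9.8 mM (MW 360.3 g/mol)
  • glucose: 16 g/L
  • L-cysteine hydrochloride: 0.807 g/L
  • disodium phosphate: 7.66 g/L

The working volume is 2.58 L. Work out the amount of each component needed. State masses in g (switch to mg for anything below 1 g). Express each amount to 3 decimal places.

Scale factor relative to 1 L: 2.58.
dipotassium phosphate: 55.7 mmol/L × 174.2 g/mol × 2.58 L ÷ 1000 = 25.034 g
lactose monohydrate: 9.8 mmol/L × 360.3 g/mol × 2.58 L ÷ 1000 = 9.110 g
glucose: 16 g/L × 2.58 L = 41.280 g
L-cysteine hydrochloride: 0.807 g/L × 2.58 L = 2.082 g
disodium phosphate: 7.66 g/L × 2.58 L = 19.763 g

dipotassium phosphate 25.034 g; lactose monohydrate 9.110 g; glucose 41.280 g; L-cysteine hydrochloride 2.082 g; disodium phosphate 19.763 g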